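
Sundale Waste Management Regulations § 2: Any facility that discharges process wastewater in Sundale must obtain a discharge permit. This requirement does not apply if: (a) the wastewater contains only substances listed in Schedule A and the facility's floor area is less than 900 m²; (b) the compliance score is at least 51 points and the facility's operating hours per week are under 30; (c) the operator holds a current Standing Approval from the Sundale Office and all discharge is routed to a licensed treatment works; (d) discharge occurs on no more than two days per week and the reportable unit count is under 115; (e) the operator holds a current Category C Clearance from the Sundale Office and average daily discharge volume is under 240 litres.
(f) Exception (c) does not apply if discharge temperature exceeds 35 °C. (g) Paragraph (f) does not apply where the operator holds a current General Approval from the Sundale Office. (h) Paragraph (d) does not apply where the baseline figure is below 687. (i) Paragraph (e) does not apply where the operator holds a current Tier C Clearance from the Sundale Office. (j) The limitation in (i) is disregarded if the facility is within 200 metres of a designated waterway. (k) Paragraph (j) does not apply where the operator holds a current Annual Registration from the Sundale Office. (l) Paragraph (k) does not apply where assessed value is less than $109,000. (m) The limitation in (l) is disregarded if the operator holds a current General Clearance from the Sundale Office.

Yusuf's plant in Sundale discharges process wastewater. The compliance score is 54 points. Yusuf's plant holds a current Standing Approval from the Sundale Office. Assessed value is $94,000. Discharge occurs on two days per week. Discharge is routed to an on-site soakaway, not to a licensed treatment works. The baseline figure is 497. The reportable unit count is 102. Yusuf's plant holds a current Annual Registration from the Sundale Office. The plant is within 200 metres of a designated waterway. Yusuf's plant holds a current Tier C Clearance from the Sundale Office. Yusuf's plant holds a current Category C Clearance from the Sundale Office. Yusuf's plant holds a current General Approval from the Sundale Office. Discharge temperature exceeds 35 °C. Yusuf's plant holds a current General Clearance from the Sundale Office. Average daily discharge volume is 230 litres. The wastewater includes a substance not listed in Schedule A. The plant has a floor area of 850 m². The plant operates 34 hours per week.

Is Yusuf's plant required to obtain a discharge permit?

Yes — Yusuf's plant must obtain a discharge permit.

Exception (a) fails — the wastewater includes a non-Schedule-A substance.
Exception (b) fails — the facility's operating hours per week are 34, not under 30.
Exception (c) requires that all discharge is routed to a licensed treatment works; but discharge is not routed to a licensed treatment works, so (c) is unavailable.
All of (d)'s requirements are met (discharge occurs on no more than two days per week; the reportable unit count is 102, under the 115 limit). However, paragraph (h) must be considered: (h) is triggered — the baseline figure is 497, below the 687 limit. (d) is therefore removed.
All of (e)'s requirements are met (a current Category C Clearance is held; average daily discharge volume is 230 litres, under the 240 litres limit). But applying paragraphs (i)–(m): (i) operates against (e): a current Tier C Clearance is held. (j) is triggered (the plant is within 200 m of a designated waterway), but is set aside by (k): (k) is engaged — a current Annual Registration is held. (l) applies (assessed value is $94,000, less than the $109,000 limit), but is itself disapplied by (m): (m) operates against (l): a current General Clearance is held. Exception (e) does not apply.
None of the exceptions is available; § 2 applies in full.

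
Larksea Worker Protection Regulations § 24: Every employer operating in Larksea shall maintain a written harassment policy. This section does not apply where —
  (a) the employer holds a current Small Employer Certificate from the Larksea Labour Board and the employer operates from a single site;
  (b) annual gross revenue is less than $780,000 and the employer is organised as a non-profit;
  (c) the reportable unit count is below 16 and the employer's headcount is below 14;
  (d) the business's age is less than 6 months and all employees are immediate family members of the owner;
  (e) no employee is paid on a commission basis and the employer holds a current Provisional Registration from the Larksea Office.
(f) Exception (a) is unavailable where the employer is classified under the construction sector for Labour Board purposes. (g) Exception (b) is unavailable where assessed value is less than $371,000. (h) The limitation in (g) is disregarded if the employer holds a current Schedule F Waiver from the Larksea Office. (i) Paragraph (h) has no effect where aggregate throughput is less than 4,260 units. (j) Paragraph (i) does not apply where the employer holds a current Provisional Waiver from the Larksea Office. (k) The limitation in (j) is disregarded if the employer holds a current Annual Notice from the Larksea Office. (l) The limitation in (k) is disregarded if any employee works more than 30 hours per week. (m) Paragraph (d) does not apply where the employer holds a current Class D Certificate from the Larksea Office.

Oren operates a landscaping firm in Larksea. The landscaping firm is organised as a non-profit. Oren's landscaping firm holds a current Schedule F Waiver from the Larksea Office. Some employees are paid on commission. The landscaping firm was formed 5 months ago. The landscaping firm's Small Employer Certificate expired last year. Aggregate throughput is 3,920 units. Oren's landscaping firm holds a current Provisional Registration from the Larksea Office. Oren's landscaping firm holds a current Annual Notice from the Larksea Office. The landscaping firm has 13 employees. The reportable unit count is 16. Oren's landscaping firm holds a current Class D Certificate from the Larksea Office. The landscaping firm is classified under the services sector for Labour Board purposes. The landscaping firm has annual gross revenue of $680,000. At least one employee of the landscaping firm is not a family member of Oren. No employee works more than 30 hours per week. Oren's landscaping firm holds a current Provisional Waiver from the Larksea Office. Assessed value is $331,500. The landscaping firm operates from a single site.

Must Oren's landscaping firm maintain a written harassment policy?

Exception (a) does not apply: the Small Employer Certificate has expired.
All of (b)'s requirements are met (annual gross revenue is $680,000, less than the $780,000 limit; the employer is a non-profit). However, paragraphs (g)–(l) must be considered: (g) is engaged — assessed value is $331,500, less than the $371,000 limit. (h) would limit (g) — a current Schedule F Waiver is held — but (i) sets (h) aside: (i) applies — aggregate throughput is 3,920 units, less than the 4,260 units limit. (j) would limit (i) — a current Provisional Waiver is held — but (k) sets (j) aside: (k) operates against (j): a current Annual Notice is held. (l), which would lift (k), is not engaged — no employee exceeds 30 hours/week. So (b) is unavailable.
Exception (c) requires that the reportable unit count is below 16; but the reportable unit count is 16, not below 16, so (c) is unavailable.
Exception (d) requires that all employees are immediate family members of the owner; but at least one employee is not a family member, so (d) is unavailable.
Exception (e) fails — some employees are paid on commission.
No exception applies. The general rule governs.

Yes — Oren's landscaping firm must maintain a written harassment policy.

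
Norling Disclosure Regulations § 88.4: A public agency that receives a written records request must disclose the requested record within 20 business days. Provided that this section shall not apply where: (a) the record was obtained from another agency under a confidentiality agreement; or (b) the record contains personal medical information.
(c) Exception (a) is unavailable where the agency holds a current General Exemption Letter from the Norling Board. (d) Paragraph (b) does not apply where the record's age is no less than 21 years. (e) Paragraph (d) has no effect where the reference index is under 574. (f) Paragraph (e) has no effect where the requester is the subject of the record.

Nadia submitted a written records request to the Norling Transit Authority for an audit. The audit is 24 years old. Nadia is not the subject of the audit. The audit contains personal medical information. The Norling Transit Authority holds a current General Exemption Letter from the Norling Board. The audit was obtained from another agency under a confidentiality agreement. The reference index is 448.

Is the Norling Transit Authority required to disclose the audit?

All of (a)'s requirements are met (the audit was obtained under a confidentiality agreement). But: (c) operates against (a): a current General Exemption Letter is held. So (a) is unavailable.
Exception (b): the audit contains personal medical information — every condition holds. Applying paragraphs (d)–(f): (d) would limit (b) — the record's age is 24 years, meeting the 21 years threshold — but (e) sets (d) aside: (e) operates against (d): the reference index is 448, under the 574 limit. (f) is not triggered (Nadia is not the subject of the audit), so (e) stands. So (b) applies.

No — exception (b) applies; the Norling Transit Authority is not required to disclose the audit.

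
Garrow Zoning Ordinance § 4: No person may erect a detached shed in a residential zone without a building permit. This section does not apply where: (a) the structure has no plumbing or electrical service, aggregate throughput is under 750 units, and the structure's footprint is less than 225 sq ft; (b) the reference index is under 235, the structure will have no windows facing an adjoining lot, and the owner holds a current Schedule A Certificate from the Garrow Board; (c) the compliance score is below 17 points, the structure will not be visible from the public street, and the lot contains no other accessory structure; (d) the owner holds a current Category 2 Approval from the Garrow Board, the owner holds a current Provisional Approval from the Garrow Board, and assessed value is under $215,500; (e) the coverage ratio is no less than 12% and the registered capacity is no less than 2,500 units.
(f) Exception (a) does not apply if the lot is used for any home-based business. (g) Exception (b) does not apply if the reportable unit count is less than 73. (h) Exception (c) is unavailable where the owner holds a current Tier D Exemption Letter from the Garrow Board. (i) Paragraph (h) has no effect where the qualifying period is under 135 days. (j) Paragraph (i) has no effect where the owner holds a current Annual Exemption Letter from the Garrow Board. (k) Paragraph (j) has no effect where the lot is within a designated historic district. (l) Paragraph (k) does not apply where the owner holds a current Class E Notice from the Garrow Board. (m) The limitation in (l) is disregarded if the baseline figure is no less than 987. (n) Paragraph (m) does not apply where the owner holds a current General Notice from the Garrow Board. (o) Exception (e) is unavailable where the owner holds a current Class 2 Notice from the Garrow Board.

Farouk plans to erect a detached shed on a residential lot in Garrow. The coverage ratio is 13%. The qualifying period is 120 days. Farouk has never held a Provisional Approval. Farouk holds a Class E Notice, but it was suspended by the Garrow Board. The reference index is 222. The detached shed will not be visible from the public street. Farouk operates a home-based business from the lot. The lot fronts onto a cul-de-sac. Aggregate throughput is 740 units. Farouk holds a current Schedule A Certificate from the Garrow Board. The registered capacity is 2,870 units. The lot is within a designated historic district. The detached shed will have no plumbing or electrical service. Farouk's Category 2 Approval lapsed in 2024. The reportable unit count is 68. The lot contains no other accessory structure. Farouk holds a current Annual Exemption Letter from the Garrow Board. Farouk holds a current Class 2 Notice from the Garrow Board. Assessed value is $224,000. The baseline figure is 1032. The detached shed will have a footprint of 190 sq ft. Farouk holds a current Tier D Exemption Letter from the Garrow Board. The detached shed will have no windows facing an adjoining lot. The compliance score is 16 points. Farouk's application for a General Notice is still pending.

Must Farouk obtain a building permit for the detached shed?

Exception (a)'s conditions are all satisfied: there is no plumbing or electrical service; aggregate throughput is 740 units, under the 750 units limit; the structure's footprint is 190 sq ft, less than the 225 sq ft limit. But: (f) operates against (a): a home-based business operates on the lot. So (a) is unavailable.
All of (b)'s requirements are met (the reference index is 222, under the 235 limit; no windows face an adjoining lot; a current Schedule A Certificate is held). However, paragraph (g) must be considered: (g) applies — the reportable unit count is 68, less than the 73 limit. (b) is therefore removed.
Exception (c)'s conditions are all satisfied: the compliance score is 16 points, below the 17 points limit; the structure will not be visible from the street; the lot has no other accessory structure. Considering the limiting provisions: (h) would limit (c) — a current Tier D Exemption Letter is held — but (i) sets (h) aside: (i) operates against (h): the qualifying period is 120 days, under the 135 days limit. (j) is engaged (a current Annual Exemption Letter is held), but is displaced by (k): (k) operates — the lot is in a historic district. (l) is not triggered (the Class E Notice is not current), so (k) stands. Exception (c) stands.
Exception (d) does not apply: the Category 2 Approval is not current.
Exception (e) is satisfied on its face — the coverage ratio is 13%, meeting the 12% threshold; the registered capacity is 2,870 units, meeting the 2,500 units threshold. However, paragraph (o) must be considered: (o) operates against (e): a current Class 2 Notice is held. So (e) is unavailable.

No — exception (c) applies; Farouk does not need a building permit.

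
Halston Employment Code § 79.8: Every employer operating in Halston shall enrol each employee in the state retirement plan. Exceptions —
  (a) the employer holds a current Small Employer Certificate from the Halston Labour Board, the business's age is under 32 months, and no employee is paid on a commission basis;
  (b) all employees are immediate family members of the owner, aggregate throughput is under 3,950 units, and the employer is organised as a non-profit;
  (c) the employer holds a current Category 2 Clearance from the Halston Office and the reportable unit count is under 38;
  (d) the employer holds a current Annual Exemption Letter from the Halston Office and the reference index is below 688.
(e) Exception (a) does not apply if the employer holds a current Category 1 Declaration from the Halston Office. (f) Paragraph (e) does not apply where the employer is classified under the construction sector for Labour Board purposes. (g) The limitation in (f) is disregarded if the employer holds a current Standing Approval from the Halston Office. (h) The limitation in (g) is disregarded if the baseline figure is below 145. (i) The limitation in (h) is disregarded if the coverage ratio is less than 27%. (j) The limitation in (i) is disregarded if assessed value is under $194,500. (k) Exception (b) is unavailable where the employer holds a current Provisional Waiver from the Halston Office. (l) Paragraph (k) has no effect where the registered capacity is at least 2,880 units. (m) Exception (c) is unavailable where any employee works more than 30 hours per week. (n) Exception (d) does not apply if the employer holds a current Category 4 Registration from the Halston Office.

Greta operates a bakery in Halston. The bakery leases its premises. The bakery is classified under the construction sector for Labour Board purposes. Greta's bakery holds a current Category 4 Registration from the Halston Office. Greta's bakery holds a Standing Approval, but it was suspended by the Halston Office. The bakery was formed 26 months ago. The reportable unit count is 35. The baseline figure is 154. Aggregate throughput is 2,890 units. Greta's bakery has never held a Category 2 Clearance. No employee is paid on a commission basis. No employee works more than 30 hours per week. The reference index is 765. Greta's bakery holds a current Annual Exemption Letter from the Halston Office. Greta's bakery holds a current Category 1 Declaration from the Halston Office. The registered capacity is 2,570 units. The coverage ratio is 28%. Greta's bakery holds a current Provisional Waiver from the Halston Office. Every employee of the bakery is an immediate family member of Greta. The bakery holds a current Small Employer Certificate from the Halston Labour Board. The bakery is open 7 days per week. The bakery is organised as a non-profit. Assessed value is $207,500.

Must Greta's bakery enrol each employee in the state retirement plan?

Exception (a): a current Small Employer Certificate is held; the business's age is 26 months, under the 32 months limit; no employee is paid on commission — every condition holds. Considering the limiting provisions: (e) applies (a current Category 1 Declaration is held), but is set aside by (f): (f) is engaged — the bakery is classified under the construction sector. (g) is inapplicable (there is no Standing Approval in force), so (f) stands. (a) remains available.
Exception (b)'s conditions are all satisfied: every employee is an immediate family member; aggregate throughput is 2,890 units, under the 3,950 units limit; the employer is a non-profit. Turning to paragraphs (k)–(l): (k) is engaged — a current Provisional Waiver is held. (l) is inapplicable (the registered capacity is 2,570 units, short of 2,880 units), so (k) stands. So (b) is unavailable.
Exception (c) fails — no current Category 2 Clearance is held.
Exception (d) fails — the reference index is 765, not below 688.

No — exception (a) applies; Greta's bakery is not required to enrol each employee in the state retirement plan.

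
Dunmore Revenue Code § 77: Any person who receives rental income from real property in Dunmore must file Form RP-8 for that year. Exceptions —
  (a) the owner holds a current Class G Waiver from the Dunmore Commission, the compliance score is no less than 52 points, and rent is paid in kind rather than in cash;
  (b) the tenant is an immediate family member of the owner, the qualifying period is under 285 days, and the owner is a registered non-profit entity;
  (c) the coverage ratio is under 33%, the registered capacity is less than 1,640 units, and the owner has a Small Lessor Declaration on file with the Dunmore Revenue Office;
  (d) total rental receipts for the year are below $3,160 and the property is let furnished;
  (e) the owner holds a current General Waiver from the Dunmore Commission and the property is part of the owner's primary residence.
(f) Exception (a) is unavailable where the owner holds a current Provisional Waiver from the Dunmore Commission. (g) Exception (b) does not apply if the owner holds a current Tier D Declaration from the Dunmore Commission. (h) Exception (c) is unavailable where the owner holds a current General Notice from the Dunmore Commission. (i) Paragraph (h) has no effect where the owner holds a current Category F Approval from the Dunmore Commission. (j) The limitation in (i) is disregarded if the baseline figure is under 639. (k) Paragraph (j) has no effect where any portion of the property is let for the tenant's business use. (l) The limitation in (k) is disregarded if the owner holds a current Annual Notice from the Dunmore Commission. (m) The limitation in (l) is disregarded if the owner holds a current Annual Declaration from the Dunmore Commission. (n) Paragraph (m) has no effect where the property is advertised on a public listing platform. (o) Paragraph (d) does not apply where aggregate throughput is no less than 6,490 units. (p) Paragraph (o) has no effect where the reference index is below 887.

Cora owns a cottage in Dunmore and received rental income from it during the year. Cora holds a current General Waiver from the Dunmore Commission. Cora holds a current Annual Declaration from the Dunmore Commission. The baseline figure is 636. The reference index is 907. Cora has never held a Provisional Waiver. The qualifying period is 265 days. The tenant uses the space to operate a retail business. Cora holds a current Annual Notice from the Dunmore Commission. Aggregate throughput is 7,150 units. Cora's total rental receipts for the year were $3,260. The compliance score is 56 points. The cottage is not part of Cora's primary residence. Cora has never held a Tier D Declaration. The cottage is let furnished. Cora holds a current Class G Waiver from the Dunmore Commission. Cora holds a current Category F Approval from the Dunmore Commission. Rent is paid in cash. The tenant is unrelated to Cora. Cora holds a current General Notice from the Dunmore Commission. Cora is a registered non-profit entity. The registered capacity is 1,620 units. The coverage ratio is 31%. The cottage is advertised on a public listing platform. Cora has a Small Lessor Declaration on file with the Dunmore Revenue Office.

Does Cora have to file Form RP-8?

Yes — Cora must file Form RP-8.

Exception (a) fails — rent is paid in cash.
Exception (b) does not apply: the tenant is unrelated to the owner.
Exception (c)'s conditions are all satisfied: the coverage ratio is 31%, under the 33% limit; the registered capacity is 1,620 units, less than the 1,640 units limit; a Small Lessor Declaration is on file. But applying paragraphs (h)–(n): (h) operates — a current General Notice is held. (i) would limit (h) — a current Category F Approval is held — but (j) sets (i) aside: (j) operates against (i): the baseline figure is 636, under the 639 limit. (k) would limit (j) — the space is let for business use — but (l) sets (k) aside: (l) operates against (k): a current Annual Notice is held. (m) is engaged (a current Annual Declaration is held), but is overridden by (n): (n) applies — the property is publicly advertised. Exception (c) does not apply.
Exception (d) requires that total rental receipts for the year are below $3,160; but total rental receipts for the year are $3,260, not below $3,160, so (d) is unavailable.
Exception (e) requires that the property is part of the owner's primary residence; but the cottage is not part of the primary residence, so (e) is unavailable.
Every exception is unavailable, so the rule governs.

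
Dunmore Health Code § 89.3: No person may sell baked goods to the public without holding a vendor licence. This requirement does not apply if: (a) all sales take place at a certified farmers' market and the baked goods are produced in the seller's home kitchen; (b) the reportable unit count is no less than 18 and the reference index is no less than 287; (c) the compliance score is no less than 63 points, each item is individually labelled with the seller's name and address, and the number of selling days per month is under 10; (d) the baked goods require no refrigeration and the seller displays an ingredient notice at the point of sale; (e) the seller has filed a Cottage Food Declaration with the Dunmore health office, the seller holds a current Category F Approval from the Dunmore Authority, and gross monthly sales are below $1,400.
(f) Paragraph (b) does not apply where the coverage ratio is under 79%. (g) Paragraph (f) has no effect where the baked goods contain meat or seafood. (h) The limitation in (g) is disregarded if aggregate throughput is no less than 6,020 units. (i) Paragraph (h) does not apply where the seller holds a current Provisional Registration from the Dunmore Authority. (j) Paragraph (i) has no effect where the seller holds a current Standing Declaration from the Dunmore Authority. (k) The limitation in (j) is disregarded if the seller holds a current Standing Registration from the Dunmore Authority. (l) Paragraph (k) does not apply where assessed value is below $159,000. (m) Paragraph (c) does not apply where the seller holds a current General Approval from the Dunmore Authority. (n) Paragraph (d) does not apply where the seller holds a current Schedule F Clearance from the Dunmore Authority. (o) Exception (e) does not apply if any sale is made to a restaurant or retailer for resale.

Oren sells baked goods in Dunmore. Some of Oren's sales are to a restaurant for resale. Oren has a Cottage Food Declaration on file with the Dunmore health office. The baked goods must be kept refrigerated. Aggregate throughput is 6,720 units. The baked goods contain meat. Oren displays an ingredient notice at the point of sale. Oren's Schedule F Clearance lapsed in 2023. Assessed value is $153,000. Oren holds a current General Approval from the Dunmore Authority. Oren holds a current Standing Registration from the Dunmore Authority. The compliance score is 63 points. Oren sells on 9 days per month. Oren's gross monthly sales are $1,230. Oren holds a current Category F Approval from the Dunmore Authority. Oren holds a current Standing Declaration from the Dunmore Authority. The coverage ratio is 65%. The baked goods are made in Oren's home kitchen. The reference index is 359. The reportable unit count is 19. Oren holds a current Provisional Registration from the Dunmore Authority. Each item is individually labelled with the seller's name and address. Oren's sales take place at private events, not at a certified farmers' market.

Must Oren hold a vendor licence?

Yes — Oren must hold a vendor licence.

Exception (a) does not apply: sales are at private events, not a certified farmers' market.
Exception (b): the reportable unit count is 19, meeting the 18 threshold; the reference index is 359, meeting the 287 threshold — every condition holds. But: (f) operates against (b): the coverage ratio is 65%, under the 79% limit. (g) would limit (f) — the baked goods contain meat — but (h) sets (g) aside: (h) is engaged — aggregate throughput is 6,720 units, meeting the 6,020 units threshold. (i) is engaged (a current Provisional Registration is held), but is set aside by (j): (j) is triggered — a current Standing Declaration is held. (k) is triggered (a current Standing Registration is held), but is overridden by (l): (l) operates against (k): assessed value is $153,000, below the $159,000 limit. (b) is therefore removed.
Exception (c)'s conditions are all satisfied: the compliance score is 63 points, meeting the 63 points threshold; items are individually labelled; the number of selling days per month is 9, under the 10 limit. But applying paragraph (m): (m) applies — a current General Approval is held. (c) is therefore removed.
Exception (d) fails — the baked goods require refrigeration.
Exception (e) is satisfied on its face — a Cottage Food Declaration is on file; a current Category F Approval is held; gross monthly sales are $1,230, below the $1,400 limit. But: (o) operates against (e): some sales are to a restaurant for resale. Exception (e) does not apply.
None of the exceptions is available; § 89.3 applies in full.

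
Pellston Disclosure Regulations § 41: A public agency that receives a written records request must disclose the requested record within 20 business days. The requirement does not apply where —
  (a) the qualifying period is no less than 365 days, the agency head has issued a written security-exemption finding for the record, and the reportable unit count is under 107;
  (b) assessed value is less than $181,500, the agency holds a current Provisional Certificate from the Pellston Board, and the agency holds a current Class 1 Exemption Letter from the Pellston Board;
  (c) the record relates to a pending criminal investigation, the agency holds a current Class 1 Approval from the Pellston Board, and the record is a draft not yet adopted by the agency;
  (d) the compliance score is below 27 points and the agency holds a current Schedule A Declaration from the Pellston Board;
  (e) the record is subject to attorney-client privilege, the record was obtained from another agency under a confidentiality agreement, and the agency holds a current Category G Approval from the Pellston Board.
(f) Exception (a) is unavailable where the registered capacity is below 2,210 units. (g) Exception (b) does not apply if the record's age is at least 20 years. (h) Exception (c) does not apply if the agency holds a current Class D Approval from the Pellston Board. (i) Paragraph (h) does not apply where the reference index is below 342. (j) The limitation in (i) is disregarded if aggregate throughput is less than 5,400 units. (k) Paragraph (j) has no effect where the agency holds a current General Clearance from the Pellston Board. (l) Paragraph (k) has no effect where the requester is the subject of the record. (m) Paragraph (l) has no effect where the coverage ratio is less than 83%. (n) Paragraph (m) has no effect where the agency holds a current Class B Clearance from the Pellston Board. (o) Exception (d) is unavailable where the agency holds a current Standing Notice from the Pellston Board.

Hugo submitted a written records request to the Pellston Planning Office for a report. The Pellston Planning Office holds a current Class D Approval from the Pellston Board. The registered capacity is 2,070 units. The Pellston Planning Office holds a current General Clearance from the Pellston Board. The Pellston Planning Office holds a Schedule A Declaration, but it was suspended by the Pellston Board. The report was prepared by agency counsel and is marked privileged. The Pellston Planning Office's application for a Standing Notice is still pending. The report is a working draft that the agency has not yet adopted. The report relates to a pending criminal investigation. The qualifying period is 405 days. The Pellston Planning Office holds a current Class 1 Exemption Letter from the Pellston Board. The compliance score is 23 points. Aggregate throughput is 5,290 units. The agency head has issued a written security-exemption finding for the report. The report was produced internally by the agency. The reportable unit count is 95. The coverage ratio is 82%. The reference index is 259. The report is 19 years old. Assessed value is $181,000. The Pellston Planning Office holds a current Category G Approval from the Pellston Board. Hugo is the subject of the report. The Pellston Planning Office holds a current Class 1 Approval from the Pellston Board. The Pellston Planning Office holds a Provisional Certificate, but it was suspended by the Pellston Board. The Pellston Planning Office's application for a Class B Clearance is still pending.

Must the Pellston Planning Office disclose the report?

Exception (a): the qualifying period is 405 days, meeting the 365 days threshold; a written security-exemption finding has been issued; the reportable unit count is 95, under the 107 limit — every condition holds. But: (f) operates against (a): the registered capacity is 2,070 units, below the 2,210 units limit. Exception (a) does not apply.
Exception (b) fails — no current Provisional Certificate is held.
Exception (c) is satisfied on its face — the report relates to a pending investigation; a current Class 1 Approval is held; the report is an unadopted draft. Considering the limiting provisions: (h) is triggered (a current Class D Approval is held), but is overridden by (i): (i) operates against (h): the reference index is 259, below the 342 limit. (j) would limit (i) — aggregate throughput is 5,290 units, less than the 5,400 units limit — but (k) sets (j) aside: (k) operates against (j): a current General Clearance is held. (l) would limit (k) — Hugo is the subject of the report — but (m) sets (l) aside: (m) operates against (l): the coverage ratio is 82%, less than the 83% limit. (n), which would lift (m), does not operate here — there is no Class B Clearance in force. Exception (c) stands.
Exception (d) fails — no current Schedule A Declaration is held.
Exception (e) requires that the record was obtained from another agency under a confidentiality agreement; but the report was produced internally, so (e) is unavailable.

No — exception (c) applies; the Pellston Planning Office is not required to disclose the report.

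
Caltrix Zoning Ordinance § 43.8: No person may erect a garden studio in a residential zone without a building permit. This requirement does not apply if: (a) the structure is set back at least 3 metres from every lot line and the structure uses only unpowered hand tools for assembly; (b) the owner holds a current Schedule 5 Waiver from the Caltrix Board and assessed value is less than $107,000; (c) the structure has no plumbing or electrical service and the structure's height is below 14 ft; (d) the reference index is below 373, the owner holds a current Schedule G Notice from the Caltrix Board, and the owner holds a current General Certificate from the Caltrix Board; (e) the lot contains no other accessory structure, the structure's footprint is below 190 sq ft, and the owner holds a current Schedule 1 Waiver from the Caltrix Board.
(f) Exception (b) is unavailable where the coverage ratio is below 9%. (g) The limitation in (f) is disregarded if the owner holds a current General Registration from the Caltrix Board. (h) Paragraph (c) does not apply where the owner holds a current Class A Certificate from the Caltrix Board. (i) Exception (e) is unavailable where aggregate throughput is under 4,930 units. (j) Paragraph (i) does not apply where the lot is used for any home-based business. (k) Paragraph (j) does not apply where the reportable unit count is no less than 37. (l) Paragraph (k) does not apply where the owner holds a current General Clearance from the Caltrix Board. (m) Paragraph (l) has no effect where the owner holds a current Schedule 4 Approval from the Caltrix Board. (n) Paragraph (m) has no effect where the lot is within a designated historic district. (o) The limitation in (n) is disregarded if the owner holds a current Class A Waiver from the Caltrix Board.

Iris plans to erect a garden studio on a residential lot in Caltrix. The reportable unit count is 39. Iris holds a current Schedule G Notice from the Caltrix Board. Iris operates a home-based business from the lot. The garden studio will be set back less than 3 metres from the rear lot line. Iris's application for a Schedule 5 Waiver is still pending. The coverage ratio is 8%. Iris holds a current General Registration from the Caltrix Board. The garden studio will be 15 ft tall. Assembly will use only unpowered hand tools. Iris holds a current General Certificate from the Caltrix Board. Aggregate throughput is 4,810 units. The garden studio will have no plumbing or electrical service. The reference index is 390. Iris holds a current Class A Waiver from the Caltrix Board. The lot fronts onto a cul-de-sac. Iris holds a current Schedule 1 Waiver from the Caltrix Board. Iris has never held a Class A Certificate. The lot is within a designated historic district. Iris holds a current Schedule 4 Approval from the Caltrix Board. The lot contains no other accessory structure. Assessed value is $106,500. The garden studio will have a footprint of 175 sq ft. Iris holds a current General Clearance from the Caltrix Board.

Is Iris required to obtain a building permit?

Yes — Iris must obtain a building permit.

Exception (a) requires that the structure is set back at least 3 metres from every lot line; but the rear setback is under 3 m, so (a) is unavailable.
Exception (b) requires that the owner holds a current Schedule 5 Waiver from the Caltrix Board; but there is no Schedule 5 Waiver in force, so (b) is unavailable.
Exception (c) requires that the structure's height is below 14 ft; but the structure's height is 15 ft, not below 14 ft, so (c) is unavailable.
Exception (d) fails — the reference index is 390, not below 373.
Exception (e): the lot has no other accessory structure; the structure's footprint is 175 sq ft, below the 190 sq ft limit; a current Schedule 1 Waiver is held — every condition holds. But: (i) operates against (e): aggregate throughput is 4,810 units, under the 4,930 units limit. (j) is triggered (a home-based business operates on the lot), but is itself disapplied by (k): (k) operates against (j): the reportable unit count is 39, meeting the 37 threshold. (l) is engaged (a current General Clearance is held), but is set aside by (m): (m) is engaged — a current Schedule 4 Approval is held. (n) would limit (m) — the lot is in a historic district — but (o) sets (n) aside: (o) operates against (n): a current Class A Waiver is held. Exception (e) does not apply.
No exception is made out. Iris falls within the general rule.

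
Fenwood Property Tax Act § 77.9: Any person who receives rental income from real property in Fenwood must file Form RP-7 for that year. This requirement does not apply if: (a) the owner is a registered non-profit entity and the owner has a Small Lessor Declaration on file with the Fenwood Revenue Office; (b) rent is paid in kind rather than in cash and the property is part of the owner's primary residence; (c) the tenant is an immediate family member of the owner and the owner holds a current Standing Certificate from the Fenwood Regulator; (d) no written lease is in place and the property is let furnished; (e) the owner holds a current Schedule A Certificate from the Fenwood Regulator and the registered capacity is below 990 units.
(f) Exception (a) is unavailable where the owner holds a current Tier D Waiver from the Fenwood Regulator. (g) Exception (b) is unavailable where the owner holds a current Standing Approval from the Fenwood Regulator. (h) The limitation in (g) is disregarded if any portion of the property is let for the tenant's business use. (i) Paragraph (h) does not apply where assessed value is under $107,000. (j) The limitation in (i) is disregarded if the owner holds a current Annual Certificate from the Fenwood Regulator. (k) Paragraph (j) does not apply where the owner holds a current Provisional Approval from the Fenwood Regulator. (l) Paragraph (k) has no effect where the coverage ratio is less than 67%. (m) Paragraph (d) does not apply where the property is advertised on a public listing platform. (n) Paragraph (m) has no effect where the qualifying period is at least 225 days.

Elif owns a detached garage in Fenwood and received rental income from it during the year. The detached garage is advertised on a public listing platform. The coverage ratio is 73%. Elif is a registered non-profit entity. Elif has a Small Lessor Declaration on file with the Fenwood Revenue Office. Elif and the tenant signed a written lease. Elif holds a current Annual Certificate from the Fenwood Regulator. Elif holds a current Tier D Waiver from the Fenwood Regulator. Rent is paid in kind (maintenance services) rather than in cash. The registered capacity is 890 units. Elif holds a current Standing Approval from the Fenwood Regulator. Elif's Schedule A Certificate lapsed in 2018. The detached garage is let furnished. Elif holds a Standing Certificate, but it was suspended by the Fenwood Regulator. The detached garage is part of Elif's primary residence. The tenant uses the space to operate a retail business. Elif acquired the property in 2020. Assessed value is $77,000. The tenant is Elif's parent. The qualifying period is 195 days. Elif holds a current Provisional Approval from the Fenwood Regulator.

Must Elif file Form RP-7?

Yes — Elif must file Form RP-7.

Exception (a)'s conditions are all satisfied: Elif is a registered non-profit; a Small Lessor Declaration is on file. But: (f) is engaged — a current Tier D Waiver is held. Exception (a) does not apply.
Exception (b)'s conditions are all satisfied: rent is paid in kind; the detached garage is part of the primary residence. However, paragraphs (g)–(l) must be considered: (g) applies — a current Standing Approval is held. (h) would limit (g) — the space is let for business use — but (i) sets (h) aside: (i) operates against (h): assessed value is $77,000, under the $107,000 limit. (j) is triggered (a current Annual Certificate is held), but is displaced by (k): (k) operates — a current Provisional Approval is held. (l) is not triggered (the coverage ratio is 73%, not less than 67%), so (k) stands. Exception (b) does not apply.
Exception (c) requires that the owner holds a current Standing Certificate from the Fenwood Regulator; but the Standing Certificate is not current, so (c) is unavailable.
Exception (d) does not apply: a written lease is in place.
Exception (e) requires that the owner holds a current Schedule A Certificate from the Fenwood Regulator; but no current Schedule A Certificate is held, so (e) is unavailable.
None of the exceptions is available; § 77.9 applies in full.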